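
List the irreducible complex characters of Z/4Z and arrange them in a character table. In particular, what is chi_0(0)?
Character table of Z/4Z (irreps indexed chi_0,...,chi_3 with chi_k(m) = zeta_4^(k*m), zeta_4 = exp(2*pi*i/4)):
  irrep \ class  {0} (size 1)  {1} (size 1)  {2} (size 1)  {3} (size 1)
  chi_0          1             1             1             1           
  chi_1          1             I             -1            -I          
  chi_2          1             -1            1             -1          
  chi_3          1             -I            -1            I           

Spot check: chi_0(0) = zeta_4^(0*0) = zeta_4^0 = 1.

Details: Z/4Z is abelian, so all 4 irreducible complex representations are 1-dimensional. They are given by chi_k(m) = zeta_4^(k*m) for k = 0,...,3. Row orthogonality: sum_m chi_k(m) conj(chi_l(m)) = 4 * [k = l].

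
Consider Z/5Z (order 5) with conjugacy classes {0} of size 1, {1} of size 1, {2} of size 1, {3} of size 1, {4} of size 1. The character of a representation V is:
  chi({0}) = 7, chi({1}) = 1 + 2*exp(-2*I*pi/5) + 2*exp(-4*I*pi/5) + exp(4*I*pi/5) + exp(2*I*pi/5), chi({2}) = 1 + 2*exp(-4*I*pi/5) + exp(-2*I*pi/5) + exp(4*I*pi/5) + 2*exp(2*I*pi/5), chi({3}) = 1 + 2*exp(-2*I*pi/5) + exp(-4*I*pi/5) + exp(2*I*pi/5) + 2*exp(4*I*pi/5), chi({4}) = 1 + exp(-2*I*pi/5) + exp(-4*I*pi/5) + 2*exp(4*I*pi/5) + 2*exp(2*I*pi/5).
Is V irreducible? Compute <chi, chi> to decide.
Not irreducible (reducible): <chi, chi> = 11 > 1.

Solution. <chi, chi> = (1/|G|) sum_C |C| * |chi(C)|^2 = (1/5)[1*|7|^2 + 1*|1 + 2*exp(-2*I*pi/5) + 2*exp(-4*I*pi/5) + exp(4*I*pi/5) + exp(2*I*pi/5)|^2 + 1*|1 + 2*exp(-4*I*pi/5) + exp(-2*I*pi/5) + exp(4*I*pi/5) + 2*exp(2*I*pi/5)|^2 + 1*|1 + 2*exp(-2*I*pi/5) + exp(-4*I*pi/5) + exp(2*I*pi/5) + 2*exp(4*I*pi/5)|^2 + 1*|1 + exp(-2*I*pi/5) + exp(-4*I*pi/5) + 2*exp(4*I*pi/5) + 2*exp(2*I*pi/5)|^2]
  = (1/5)[(49) + (11 + 10*exp(-2*I*pi/5) + 9*exp(-4*I*pi/5) + 9*exp(4*I*pi/5) + 10*exp(2*I*pi/5)) + (11 + 9*exp(-2*I*pi/5) + 10*exp(-4*I*pi/5) + 10*exp(4*I*pi/5) + 9*exp(2*I*pi/5)) + (11 + 9*exp(-2*I*pi/5) + 10*exp(-4*I*pi/5) + 10*exp(4*I*pi/5) + 9*exp(2*I*pi/5)) + (11 + 10*exp(-2*I*pi/5) + 9*exp(-4*I*pi/5) + 9*exp(4*I*pi/5) + 10*exp(2*I*pi/5))] = 55/5 = 11.
(Exp terms are combined using exp(i*s)*conj(exp(i*t)) = exp(i*(s-t)), and sums of them are collapsed using the identity that for every m > 1 the m distinct m-th roots of unity sum to 0, e.g. 1 + exp(2*I*pi/3) + exp(-2*I*pi/3) = 0.)
A character is irreducible iff <chi, chi> = 1, so this representation is reducible.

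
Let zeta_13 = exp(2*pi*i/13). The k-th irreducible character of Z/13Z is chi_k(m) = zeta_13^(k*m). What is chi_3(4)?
chi_3(4) = zeta_13^12 = exp(-2*I*pi/13)

Justification: chi_3(4) = zeta_13^(3*4) = zeta_13^12. Since zeta_13^13 = 1, this equals zeta_13^12 = exp(2*pi*i*12/13) = exp(-2*I*pi/13).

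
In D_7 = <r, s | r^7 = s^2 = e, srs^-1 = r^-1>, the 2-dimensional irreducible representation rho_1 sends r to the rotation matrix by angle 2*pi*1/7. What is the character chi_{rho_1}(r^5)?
chi_{rho_1}(r^5) = 2*cos(2*pi*1*5/7) = -2*cos(3*pi/7)

rho_1(r^5) is rotation by angle 2*pi*1*5/7, whose trace is 2*cos(2*pi*1*5/7) = -2*cos(3*pi/7).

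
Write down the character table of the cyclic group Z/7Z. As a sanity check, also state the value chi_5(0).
Character table of Z/7Z (irreps indexed chi_0,...,chi_6 with chi_k(m) = zeta_7^(k*m), zeta_7 = exp(2*pi*i/7)):
  irrep \ class  {0} (size 1)  {1} (size 1)    {2} (size 1)    {3} (size 1)    {4} (size 1)    {5} (size 1)    {6} (size 1)  
  chi_0          1             1               1               1               1               1               1             
  chi_1          1             exp(2*I*pi/7)   exp(4*I*pi/7)   exp(6*I*pi/7)   exp(-6*I*pi/7)  exp(-4*I*pi/7)  exp(-2*I*pi/7)
  chi_2          1             exp(4*I*pi/7)   exp(-6*I*pi/7)  exp(-2*I*pi/7)  exp(2*I*pi/7)   exp(6*I*pi/7)   exp(-4*I*pi/7)
  chi_3          1             exp(6*I*pi/7)   exp(-2*I*pi/7)  exp(4*I*pi/7)   exp(-4*I*pi/7)  exp(2*I*pi/7)   exp(-6*I*pi/7)
  chi_4          1             exp(-6*I*pi/7)  exp(2*I*pi/7)   exp(-4*I*pi/7)  exp(4*I*pi/7)   exp(-2*I*pi/7)  exp(6*I*pi/7) 
  chi_5          1             exp(-4*I*pi/7)  exp(6*I*pi/7)   exp(2*I*pi/7)   exp(-2*I*pi/7)  exp(-6*I*pi/7)  exp(4*I*pi/7) 
  chi_6          1             exp(-2*I*pi/7)  exp(-4*I*pi/7)  exp(-6*I*pi/7)  exp(6*I*pi/7)   exp(4*I*pi/7)   exp(2*I*pi/7) 

Spot check: chi_5(0) = zeta_7^(5*0) = zeta_7^0 = 1.

Why: Z/7Z is abelian, so all 7 irreducible complex representations are 1-dimensional. They are given by chi_k(m) = zeta_7^(k*m) for k = 0,...,6. Row orthogonality: sum_m chi_k(m) conj(chi_l(m)) = 7 * [k = l].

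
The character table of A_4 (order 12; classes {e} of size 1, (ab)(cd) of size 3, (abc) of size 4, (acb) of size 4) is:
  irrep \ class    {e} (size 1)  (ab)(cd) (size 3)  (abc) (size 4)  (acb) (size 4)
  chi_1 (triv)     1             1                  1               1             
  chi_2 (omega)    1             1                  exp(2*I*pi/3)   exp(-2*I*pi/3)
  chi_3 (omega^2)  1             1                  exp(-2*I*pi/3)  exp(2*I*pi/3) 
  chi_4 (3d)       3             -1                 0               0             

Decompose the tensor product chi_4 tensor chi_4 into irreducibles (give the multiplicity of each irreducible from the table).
chi_4 tensor chi_4 = chi_1 + chi_2 + chi_3 + 2*chi_4 (all other irreducibles have multiplicity 0).

Explanation: The character of a tensor product is the pointwise product (chi_4 * chi_4)(C) = chi_4(C) * chi_4(C):
  {e}: (3)*(3), (ab)(cd): (-1)*(-1), (abc): (0)*(0), (acb): (0)*(0)
so (chi_4 * chi_4) takes values
  {e} -> 9, (ab)(cd) -> 1, (abc) -> 0, (acb) -> 0.
Now take the inner product of this character with each irreducible chi from the table, <chi_4*chi_4, chi> = (1/12) sum_C |C| (chi_4*chi_4)(C) conj(chi(C)):
  <chi_4*chi_4, chi_1> = (1/12)[1*(9)*conj(1) + 3*(1)*conj(1) + 4*(0)*conj(1) + 4*(0)*conj(1)]
      = (1/12)[(9) + (3) + (0) + (0)] = 12/12 = 1
  <chi_4*chi_4, chi_2> = (1/12)[1*(9)*conj(1) + 3*(1)*conj(1) + 4*(0)*conj(exp(2*I*pi/3)) + 4*(0)*conj(exp(-2*I*pi/3))]
      = (1/12)[(9) + (3) + (0) + (0)] = 12/12 = 1
  <chi_4*chi_4, chi_3> = (1/12)[1*(9)*conj(1) + 3*(1)*conj(1) + 4*(0)*conj(exp(-2*I*pi/3)) + 4*(0)*conj(exp(2*I*pi/3))]
      = (1/12)[(9) + (3) + (0) + (0)] = 12/12 = 1
  <chi_4*chi_4, chi_4> = (1/12)[1*(9)*conj(3) + 3*(1)*conj(-1) + 4*(0)*conj(0) + 4*(0)*conj(0)]
      = (1/12)[(27) + (-3) + (0) + (0)] = 24/12 = 2
(Exp terms are combined using exp(i*s)*conj(exp(i*t)) = exp(i*(s-t)), and sums of them are collapsed using the identity that for every m > 1 the m distinct m-th roots of unity sum to 0, e.g. 1 + exp(2*I*pi/3) + exp(-2*I*pi/3) = 0.)
Hence the multiplicities are chi_1: 1, chi_2: 1, chi_3: 1, chi_4: 2. Dimension check: dim(chi_4)*dim(chi_4) = 3*3 = 9 and sum (mult * dim) = 1*1 + 1*1 + 1*1 + 2*3 = 9.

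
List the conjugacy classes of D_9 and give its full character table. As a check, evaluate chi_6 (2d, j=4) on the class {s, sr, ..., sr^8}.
Conjugacy classes: {e} of size 1, {r^1, r^8} of size 2, {r^2, r^7} of size 2, {r^3, r^6} of size 2, {r^4, r^5} of size 2, {s, sr, ..., sr^8} of size 9.
Character table:
  irrep \ class              {e} (size 1)  {r^1, r^8} (size 2)  {r^2, r^7} (size 2)  {r^3, r^6} (size 2)  {r^4, r^5} (size 2)  {s, sr, ..., sr^8} (size 9)
  chi_1 (triv)               1             1                    1                    1                    1                    1                          
  chi_2 (sign: r->1, s->-1)  1             1                    1                    1                    1                    -1                         
  chi_3 (2d, j=1)            2             2*cos(2*pi/9)        2*cos(4*pi/9)        -1                   -2*cos(pi/9)         0                          
  chi_4 (2d, j=2)            2             2*cos(4*pi/9)        -2*cos(pi/9)         -1                   2*cos(2*pi/9)        0                          
  chi_5 (2d, j=3)            2             -1                   -1                   2                    -1                   0                          
  chi_6 (2d, j=4)            2             -2*cos(pi/9)         2*cos(2*pi/9)        -1                   2*cos(4*pi/9)        0                          

Spot check: chi_6 (2d, j=4) on {s, sr, ..., sr^8} = 0.

Why: D_9 has order 2*9 = 18 with 6 conjugacy classes, hence 6 irreducibles. Sum of squared dims 1 + 1 + 4 + 4 + 4 + 4 = 18 = |G|. Linear characters come from the abelianisation; the 2-dimensional irreps have character r^k -> 2*cos(2*pi*j*k/9), reflections -> 0.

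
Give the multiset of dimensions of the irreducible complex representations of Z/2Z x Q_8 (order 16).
Dimensions: 1, 1, 1, 1, 1, 1, 1, 1, 2, 2

There are 10 irreducibles (= number of conjugacy classes). Their dimensions d_i satisfy sum d_i^2 = |G| = 16: 1 + 1 + 1 + 1 + 1 + 1 + 1 + 1 + 4 + 4 = 16. (For the product with Z/2Z: each of the 2 1-dim characters of Z/2Z tensors with each irrep of Q_8, giving 2 copies of each Q_8-dimension.)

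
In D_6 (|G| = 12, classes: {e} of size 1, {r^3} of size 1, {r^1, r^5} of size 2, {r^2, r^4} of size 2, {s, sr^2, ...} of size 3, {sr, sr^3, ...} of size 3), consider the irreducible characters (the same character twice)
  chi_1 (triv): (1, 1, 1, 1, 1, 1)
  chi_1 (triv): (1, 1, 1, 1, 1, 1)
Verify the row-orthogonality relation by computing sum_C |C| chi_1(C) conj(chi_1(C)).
Sum = 12 = |G| = 12; so <chi_1, chi_1> = 1 (norm-1 confirms irreducibility).

Working: Compute term by term over conjugacy classes (|C| * chi_1(C) * conj(chi_1(C))):
  1*(1)*conj(1) + 1*(1)*conj(1) + 2*(1)*conj(1) + 2*(1)*conj(1) + 3*(1)*conj(1) + 3*(1)*conj(1)
  = (1) + (1) + (2) + (2) + (3) + (3)
  = 12.
Dividing by |G| = 12 gives 12/12 = 1, matching the row-orthogonality relation <chi_1, chi_1> = [chi_1 = chi_1].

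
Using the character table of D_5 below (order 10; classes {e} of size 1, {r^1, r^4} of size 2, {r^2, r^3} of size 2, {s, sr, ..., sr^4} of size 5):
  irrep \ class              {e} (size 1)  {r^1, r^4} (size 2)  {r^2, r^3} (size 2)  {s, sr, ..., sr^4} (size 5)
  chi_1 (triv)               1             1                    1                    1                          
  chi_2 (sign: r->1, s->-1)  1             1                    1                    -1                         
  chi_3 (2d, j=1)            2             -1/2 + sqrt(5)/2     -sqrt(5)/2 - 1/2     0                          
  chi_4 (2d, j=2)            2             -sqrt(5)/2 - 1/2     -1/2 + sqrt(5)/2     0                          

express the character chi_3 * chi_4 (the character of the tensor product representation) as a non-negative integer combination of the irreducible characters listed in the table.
chi_3 tensor chi_4 = chi_3 + chi_4 (all other irreducibles have multiplicity 0).

Working: The character of a tensor product is the pointwise product (chi_3 * chi_4)(C) = chi_3(C) * chi_4(C):
  {e}: (2)*(2), {r^1, r^4}: (-1/2 + sqrt(5)/2)*(-sqrt(5)/2 - 1/2), {r^2, r^3}: (-sqrt(5)/2 - 1/2)*(-1/2 + sqrt(5)/2), {s, sr, ..., sr^4}: (0)*(0)
so (chi_3 * chi_4) takes values
  {e} -> 4, {r^1, r^4} -> -1, {r^2, r^3} -> -1, {s, sr, ..., sr^4} -> 0.
Now take the inner product of this character with each irreducible chi from the table, <chi_3*chi_4, chi> = (1/10) sum_C |C| (chi_3*chi_4)(C) conj(chi(C)):
  <chi_3*chi_4, chi_1> = (1/10)[1*(4)*conj(1) + 2*(-1)*conj(1) + 2*(-1)*conj(1) + 5*(0)*conj(1)]
      = (1/10)[(4) + (-2) + (-2) + (0)] = 0/10 = 0
  <chi_3*chi_4, chi_2> = (1/10)[1*(4)*conj(1) + 2*(-1)*conj(1) + 2*(-1)*conj(1) + 5*(0)*conj(-1)]
      = (1/10)[(4) + (-2) + (-2) + (0)] = 0/10 = 0
  <chi_3*chi_4, chi_3> = (1/10)[1*(4)*conj(2) + 2*(-1)*conj(-1/2 + sqrt(5)/2) + 2*(-1)*conj(-sqrt(5)/2 - 1/2) + 5*(0)*conj(0)]
      = (1/10)[(8) + (1 - sqrt(5)) + (1 + sqrt(5)) + (0)] = 10/10 = 1
  <chi_3*chi_4, chi_4> = (1/10)[1*(4)*conj(2) + 2*(-1)*conj(-sqrt(5)/2 - 1/2) + 2*(-1)*conj(-1/2 + sqrt(5)/2) + 5*(0)*conj(0)]
      = (1/10)[(8) + (1 + sqrt(5)) + (1 - sqrt(5)) + (0)] = 10/10 = 1
Hence the multiplicities are chi_3: 1, chi_4: 1. Dimension check: dim(chi_3)*dim(chi_4) = 2*2 = 4 and sum (mult * dim) = 1*2 + 1*2 = 4.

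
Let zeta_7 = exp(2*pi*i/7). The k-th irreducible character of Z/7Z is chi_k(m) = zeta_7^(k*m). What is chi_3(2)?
chi_3(2) = zeta_7^6 = exp(-2*I*pi/7)

Reasoning: chi_3(2) = zeta_7^(3*2) = zeta_7^6. Since zeta_7^7 = 1, this equals zeta_7^6 = exp(2*pi*i*6/7) = exp(-2*I*pi/7).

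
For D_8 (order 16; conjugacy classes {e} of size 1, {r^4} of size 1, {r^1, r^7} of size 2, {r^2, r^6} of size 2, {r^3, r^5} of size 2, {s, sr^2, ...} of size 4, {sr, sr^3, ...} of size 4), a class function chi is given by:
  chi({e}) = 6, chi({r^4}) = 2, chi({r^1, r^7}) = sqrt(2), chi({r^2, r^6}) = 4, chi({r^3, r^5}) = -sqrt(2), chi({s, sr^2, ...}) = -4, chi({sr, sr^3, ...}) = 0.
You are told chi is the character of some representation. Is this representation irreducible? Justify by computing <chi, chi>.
Not irreducible (reducible): <chi, chi> = 9 > 1.

Solution. <chi, chi> = (1/|G|) sum_C |C| * |chi(C)|^2 = (1/16)[1*|6|^2 + 1*|2|^2 + 2*|sqrt(2)|^2 + 2*|4|^2 + 2*|-sqrt(2)|^2 + 4*|-4|^2 + 4*|0|^2]
  = (1/16)[(36) + (4) + (4) + (32) + (4) + (64) + (0)] = 144/16 = 9.
A character is irreducible iff <chi, chi> = 1, so this representation is reducible.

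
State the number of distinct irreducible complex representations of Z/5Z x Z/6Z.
30

Working: The number of irreducible complex representations of a finite group equals its number of conjugacy classes. Z/5Z x Z/6Z is abelian of order 30, so every element is its own conjugacy class: 30 classes, so Z/5Z x Z/6Z (order 30) has exactly 30 irreducible complex representations.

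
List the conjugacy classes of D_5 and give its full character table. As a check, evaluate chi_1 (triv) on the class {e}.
Conjugacy classes: {e} of size 1, {r^1, r^4} of size 2, {r^2, r^3} of size 2, {s, sr, ..., sr^4} of size 5.
Character table:
  irrep \ class              {e} (size 1)  {r^1, r^4} (size 2)  {r^2, r^3} (size 2)  {s, sr, ..., sr^4} (size 5)
  chi_1 (triv)               1             1                    1                    1                          
  chi_2 (sign: r->1, s->-1)  1             1                    1                    -1                         
  chi_3 (2d, j=1)            2             -1/2 + sqrt(5)/2     -sqrt(5)/2 - 1/2     0                          
  chi_4 (2d, j=2)            2             -sqrt(5)/2 - 1/2     -1/2 + sqrt(5)/2     0                          

Spot check: chi_1 (triv) on {e} = 1.

Proof sketch: D_5 has order 2*5 = 10 with 4 conjugacy classes, hence 4 irreducibles. Sum of squared dims 1 + 1 + 4 + 4 = 10 = |G|. Linear characters come from the abelianisation; the 2-dimensional irreps have character r^k -> 2*cos(2*pi*j*k/5), reflections -> 0.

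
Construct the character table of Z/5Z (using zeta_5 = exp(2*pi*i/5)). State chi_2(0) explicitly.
Character table of Z/5Z (irreps indexed chi_0,...,chi_4 with chi_k(m) = zeta_5^(k*m), zeta_5 = exp(2*pi*i/5)):
  irrep \ class  {0} (size 1)  {1} (size 1)    {2} (size 1)    {3} (size 1)    {4} (size 1)  
  chi_0          1             1               1               1               1             
  chi_1          1             exp(2*I*pi/5)   exp(4*I*pi/5)   exp(-4*I*pi/5)  exp(-2*I*pi/5)
  chi_2          1             exp(4*I*pi/5)   exp(-2*I*pi/5)  exp(2*I*pi/5)   exp(-4*I*pi/5)
  chi_3          1             exp(-4*I*pi/5)  exp(2*I*pi/5)   exp(-2*I*pi/5)  exp(4*I*pi/5) 
  chi_4          1             exp(-2*I*pi/5)  exp(-4*I*pi/5)  exp(4*I*pi/5)   exp(2*I*pi/5) 

Spot check: chi_2(0) = zeta_5^(2*0) = zeta_5^0 = 1.

Working: Z/5Z is abelian, so all 5 irreducible complex representations are 1-dimensional. They are given by chi_k(m) = zeta_5^(k*m) for k = 0,...,4. Row orthogonality: sum_m chi_k(m) conj(chi_l(m)) = 5 * [k = l].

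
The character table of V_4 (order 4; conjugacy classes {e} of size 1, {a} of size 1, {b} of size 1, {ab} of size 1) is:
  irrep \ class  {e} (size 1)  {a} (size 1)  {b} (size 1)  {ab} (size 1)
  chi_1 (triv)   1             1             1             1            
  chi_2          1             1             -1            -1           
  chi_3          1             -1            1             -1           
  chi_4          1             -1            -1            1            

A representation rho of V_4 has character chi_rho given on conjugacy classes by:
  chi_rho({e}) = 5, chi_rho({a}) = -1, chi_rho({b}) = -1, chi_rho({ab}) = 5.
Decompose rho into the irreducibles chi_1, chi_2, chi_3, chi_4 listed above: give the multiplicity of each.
Multiplicities: chi_1: 2, chi_2: 0, chi_3: 0, chi_4: 3.

Solution. Use <chi_rho, chi> = (1/|G|) sum_C |C| * chi_rho(C) * conj(chi(C)) with |G| = 4 for each irreducible chi in the table:
  <chi_rho, chi_1> = (1/4)[1*(5)*conj(1) + 1*(-1)*conj(1) + 1*(-1)*conj(1) + 1*(5)*conj(1)]
      = (1/4)[(5) + (-1) + (-1) + (5)] = 8/4 = 2
  <chi_rho, chi_2> = (1/4)[1*(5)*conj(1) + 1*(-1)*conj(1) + 1*(-1)*conj(-1) + 1*(5)*conj(-1)]
      = (1/4)[(5) + (-1) + (1) + (-5)] = 0/4 = 0
  <chi_rho, chi_3> = (1/4)[1*(5)*conj(1) + 1*(-1)*conj(-1) + 1*(-1)*conj(1) + 1*(5)*conj(-1)]
      = (1/4)[(5) + (1) + (-1) + (-5)] = 0/4 = 0
  <chi_rho, chi_4> = (1/4)[1*(5)*conj(1) + 1*(-1)*conj(-1) + 1*(-1)*conj(-1) + 1*(5)*conj(1)]
      = (1/4)[(5) + (1) + (1) + (5)] = 12/4 = 3
Dimension check: dim(rho) = sum (mult * dim) = 2*1 + 0*1 + 0*1 + 3*1 = 5 = chi_rho(e) = 5.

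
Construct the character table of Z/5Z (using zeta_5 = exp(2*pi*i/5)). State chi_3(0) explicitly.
Character table of Z/5Z (irreps indexed chi_0,...,chi_4 with chi_k(m) = zeta_5^(k*m), zeta_5 = exp(2*pi*i/5)):
  irrep \ class  {0} (size 1)  {1} (size 1)    {2} (size 1)    {3} (size 1)    {4} (size 1)  
  chi_0          1             1               1               1               1             
  chi_1          1             exp(2*I*pi/5)   exp(4*I*pi/5)   exp(-4*I*pi/5)  exp(-2*I*pi/5)
  chi_2          1             exp(4*I*pi/5)   exp(-2*I*pi/5)  exp(2*I*pi/5)   exp(-4*I*pi/5)
  chi_3          1             exp(-4*I*pi/5)  exp(2*I*pi/5)   exp(-2*I*pi/5)  exp(4*I*pi/5) 
  chi_4          1             exp(-2*I*pi/5)  exp(-4*I*pi/5)  exp(4*I*pi/5)   exp(2*I*pi/5) 

Spot check: chi_3(0) = zeta_5^(3*0) = zeta_5^0 = 1.

Reasoning: Z/5Z is abelian, so all 5 irreducible complex representations are 1-dimensional. They are given by chi_k(m) = zeta_5^(k*m) for k = 0,...,4. Row orthogonality: sum_m chi_k(m) conj(chi_l(m)) = 5 * [k = l].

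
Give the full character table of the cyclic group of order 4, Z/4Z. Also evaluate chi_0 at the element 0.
Character table of Z/4Z (irreps indexed chi_0,...,chi_3 with chi_k(m) = zeta_4^(k*m), zeta_4 = exp(2*pi*i/4)):
  irrep \ class  {0} (size 1)  {1} (size 1)  {2} (size 1)  {3} (size 1)
  chi_0          1             1             1             1           
  chi_1          1             I             -1            -I          
  chi_2          1             -1            1             -1          
  chi_3          1             -I            -1            I           

Spot check: chi_0(0) = zeta_4^(0*0) = zeta_4^0 = 1.

Solution. Z/4Z is abelian, so all 4 irreducible complex representations are 1-dimensional. They are given by chi_k(m) = zeta_4^(k*m) for k = 0,...,3. Row orthogonality: sum_m chi_k(m) conj(chi_l(m)) = 4 * [k = l].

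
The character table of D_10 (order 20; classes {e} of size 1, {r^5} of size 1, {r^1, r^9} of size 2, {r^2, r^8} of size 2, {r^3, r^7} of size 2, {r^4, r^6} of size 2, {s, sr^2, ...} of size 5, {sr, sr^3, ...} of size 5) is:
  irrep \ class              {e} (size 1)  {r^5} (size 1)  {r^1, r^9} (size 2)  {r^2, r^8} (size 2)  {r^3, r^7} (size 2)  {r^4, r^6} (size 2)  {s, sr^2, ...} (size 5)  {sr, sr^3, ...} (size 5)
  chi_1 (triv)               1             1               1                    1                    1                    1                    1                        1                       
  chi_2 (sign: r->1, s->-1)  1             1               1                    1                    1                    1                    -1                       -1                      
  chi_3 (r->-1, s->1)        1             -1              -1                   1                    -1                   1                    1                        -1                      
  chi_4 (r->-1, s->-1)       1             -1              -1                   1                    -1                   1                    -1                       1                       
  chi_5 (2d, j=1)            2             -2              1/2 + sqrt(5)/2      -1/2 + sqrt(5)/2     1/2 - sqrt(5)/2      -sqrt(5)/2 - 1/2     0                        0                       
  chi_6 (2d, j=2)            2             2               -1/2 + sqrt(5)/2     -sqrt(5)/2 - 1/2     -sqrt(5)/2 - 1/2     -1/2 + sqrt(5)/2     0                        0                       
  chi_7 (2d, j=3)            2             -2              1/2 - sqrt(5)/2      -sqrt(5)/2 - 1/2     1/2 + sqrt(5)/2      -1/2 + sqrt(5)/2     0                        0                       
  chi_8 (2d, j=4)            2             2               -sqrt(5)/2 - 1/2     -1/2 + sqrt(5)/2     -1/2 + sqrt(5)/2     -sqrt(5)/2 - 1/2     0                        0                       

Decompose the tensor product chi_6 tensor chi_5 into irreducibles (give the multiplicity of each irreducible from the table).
chi_6 tensor chi_5 = chi_5 + chi_7 (all other irreducibles have multiplicity 0).

Explanation: The character of a tensor product is the pointwise product (chi_6 * chi_5)(C) = chi_6(C) * chi_5(C):
  {e}: (2)*(2), {r^5}: (2)*(-2), {r^1, r^9}: (-1/2 + sqrt(5)/2)*(1/2 + sqrt(5)/2), {r^2, r^8}: (-sqrt(5)/2 - 1/2)*(-1/2 + sqrt(5)/2), {r^3, r^7}: (-sqrt(5)/2 - 1/2)*(1/2 - sqrt(5)/2), {r^4, r^6}: (-1/2 + sqrt(5)/2)*(-sqrt(5)/2 - 1/2), {s, sr^2, ...}: (0)*(0), {sr, sr^3, ...}: (0)*(0)
so (chi_6 * chi_5) takes values
  {e} -> 4, {r^5} -> -4, {r^1, r^9} -> 1, {r^2, r^8} -> -1, {r^3, r^7} -> 1, {r^4, r^6} -> -1, {s, sr^2, ...} -> 0, {sr, sr^3, ...} -> 0.
Now take the inner product of this character with each irreducible chi from the table, <chi_6*chi_5, chi> = (1/20) sum_C |C| (chi_6*chi_5)(C) conj(chi(C)):
  <chi_6*chi_5, chi_1> = (1/20)[1*(4)*conj(1) + 1*(-4)*conj(1) + 2*(1)*conj(1) + 2*(-1)*conj(1) + 2*(1)*conj(1) + 2*(-1)*conj(1) + 5*(0)*conj(1) + 5*(0)*conj(1)]
      = (1/20)[(4) + (-4) + (2) + (-2) + (2) + (-2) + (0) + (0)] = 0/20 = 0
  <chi_6*chi_5, chi_2> = (1/20)[1*(4)*conj(1) + 1*(-4)*conj(1) + 2*(1)*conj(1) + 2*(-1)*conj(1) + 2*(1)*conj(1) + 2*(-1)*conj(1) + 5*(0)*conj(-1) + 5*(0)*conj(-1)]
      = (1/20)[(4) + (-4) + (2) + (-2) + (2) + (-2) + (0) + (0)] = 0/20 = 0
  <chi_6*chi_5, chi_3> = (1/20)[1*(4)*conj(1) + 1*(-4)*conj(-1) + 2*(1)*conj(-1) + 2*(-1)*conj(1) + 2*(1)*conj(-1) + 2*(-1)*conj(1) + 5*(0)*conj(1) + 5*(0)*conj(-1)]
      = (1/20)[(4) + (4) + (-2) + (-2) + (-2) + (-2) + (0) + (0)] = 0/20 = 0
  <chi_6*chi_5, chi_4> = (1/20)[1*(4)*conj(1) + 1*(-4)*conj(-1) + 2*(1)*conj(-1) + 2*(-1)*conj(1) + 2*(1)*conj(-1) + 2*(-1)*conj(1) + 5*(0)*conj(-1) + 5*(0)*conj(1)]
      = (1/20)[(4) + (4) + (-2) + (-2) + (-2) + (-2) + (0) + (0)] = 0/20 = 0
  <chi_6*chi_5, chi_5> = (1/20)[1*(4)*conj(2) + 1*(-4)*conj(-2) + 2*(1)*conj(1/2 + sqrt(5)/2) + 2*(-1)*conj(-1/2 + sqrt(5)/2) + 2*(1)*conj(1/2 - sqrt(5)/2) + 2*(-1)*conj(-sqrt(5)/2 - 1/2) + 5*(0)*conj(0) + 5*(0)*conj(0)]
      = (1/20)[(8) + (8) + (1 + sqrt(5)) + (1 - sqrt(5)) + (1 - sqrt(5)) + (1 + sqrt(5)) + (0) + (0)] = 20/20 = 1
  <chi_6*chi_5, chi_6> = (1/20)[1*(4)*conj(2) + 1*(-4)*conj(2) + 2*(1)*conj(-1/2 + sqrt(5)/2) + 2*(-1)*conj(-sqrt(5)/2 - 1/2) + 2*(1)*conj(-sqrt(5)/2 - 1/2) + 2*(-1)*conj(-1/2 + sqrt(5)/2) + 5*(0)*conj(0) + 5*(0)*conj(0)]
      = (1/20)[(8) + (-8) + (-1 + sqrt(5)) + (1 + sqrt(5)) + (-sqrt(5) - 1) + (1 - sqrt(5)) + (0) + (0)] = 0/20 = 0
  <chi_6*chi_5, chi_7> = (1/20)[1*(4)*conj(2) + 1*(-4)*conj(-2) + 2*(1)*conj(1/2 - sqrt(5)/2) + 2*(-1)*conj(-sqrt(5)/2 - 1/2) + 2*(1)*conj(1/2 + sqrt(5)/2) + 2*(-1)*conj(-1/2 + sqrt(5)/2) + 5*(0)*conj(0) + 5*(0)*conj(0)]
      = (1/20)[(8) + (8) + (1 - sqrt(5)) + (1 + sqrt(5)) + (1 + sqrt(5)) + (1 - sqrt(5)) + (0) + (0)] = 20/20 = 1
  <chi_6*chi_5, chi_8> = (1/20)[1*(4)*conj(2) + 1*(-4)*conj(2) + 2*(1)*conj(-sqrt(5)/2 - 1/2) + 2*(-1)*conj(-1/2 + sqrt(5)/2) + 2*(1)*conj(-1/2 + sqrt(5)/2) + 2*(-1)*conj(-sqrt(5)/2 - 1/2) + 5*(0)*conj(0) + 5*(0)*conj(0)]
      = (1/20)[(8) + (-8) + (-sqrt(5) - 1) + (1 - sqrt(5)) + (-1 + sqrt(5)) + (1 + sqrt(5)) + (0) + (0)] = 0/20 = 0
Hence the multiplicities are chi_5: 1, chi_7: 1. Dimension check: dim(chi_6)*dim(chi_5) = 2*2 = 4 and sum (mult * dim) = 1*2 + 1*2 = 4.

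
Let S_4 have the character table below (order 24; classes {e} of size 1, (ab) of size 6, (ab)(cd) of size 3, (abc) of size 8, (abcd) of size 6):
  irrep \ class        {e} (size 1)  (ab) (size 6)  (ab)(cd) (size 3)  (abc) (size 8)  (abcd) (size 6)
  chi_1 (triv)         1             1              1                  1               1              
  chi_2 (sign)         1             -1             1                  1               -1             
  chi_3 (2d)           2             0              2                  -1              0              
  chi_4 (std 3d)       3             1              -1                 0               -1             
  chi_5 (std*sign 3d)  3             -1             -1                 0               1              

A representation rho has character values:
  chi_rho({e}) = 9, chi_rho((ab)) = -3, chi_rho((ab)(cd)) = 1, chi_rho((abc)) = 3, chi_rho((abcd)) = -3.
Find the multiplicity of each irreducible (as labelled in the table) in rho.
Multiplicities: chi_1: 0, chi_2: 3, chi_3: 0, chi_4: 1, chi_5: 1.

Reasoning: Use <chi_rho, chi> = (1/|G|) sum_C |C| * chi_rho(C) * conj(chi(C)) with |G| = 24 for each irreducible chi in the table:
  <chi_rho, chi_1> = (1/24)[1*(9)*conj(1) + 6*(-3)*conj(1) + 3*(1)*conj(1) + 8*(3)*conj(1) + 6*(-3)*conj(1)]
      = (1/24)[(9) + (-18) + (3) + (24) + (-18)] = 0/24 = 0
  <chi_rho, chi_2> = (1/24)[1*(9)*conj(1) + 6*(-3)*conj(-1) + 3*(1)*conj(1) + 8*(3)*conj(1) + 6*(-3)*conj(-1)]
      = (1/24)[(9) + (18) + (3) + (24) + (18)] = 72/24 = 3
  <chi_rho, chi_3> = (1/24)[1*(9)*conj(2) + 6*(-3)*conj(0) + 3*(1)*conj(2) + 8*(3)*conj(-1) + 6*(-3)*conj(0)]
      = (1/24)[(18) + (0) + (6) + (-24) + (0)] = 0/24 = 0
  <chi_rho, chi_4> = (1/24)[1*(9)*conj(3) + 6*(-3)*conj(1) + 3*(1)*conj(-1) + 8*(3)*conj(0) + 6*(-3)*conj(-1)]
      = (1/24)[(27) + (-18) + (-3) + (0) + (18)] = 24/24 = 1
  <chi_rho, chi_5> = (1/24)[1*(9)*conj(3) + 6*(-3)*conj(-1) + 3*(1)*conj(-1) + 8*(3)*conj(0) + 6*(-3)*conj(1)]
      = (1/24)[(27) + (18) + (-3) + (0) + (-18)] = 24/24 = 1
Dimension check: dim(rho) = sum (mult * dim) = 0*1 + 3*1 + 0*2 + 1*3 + 1*3 = 9 = chi_rho(e) = 9.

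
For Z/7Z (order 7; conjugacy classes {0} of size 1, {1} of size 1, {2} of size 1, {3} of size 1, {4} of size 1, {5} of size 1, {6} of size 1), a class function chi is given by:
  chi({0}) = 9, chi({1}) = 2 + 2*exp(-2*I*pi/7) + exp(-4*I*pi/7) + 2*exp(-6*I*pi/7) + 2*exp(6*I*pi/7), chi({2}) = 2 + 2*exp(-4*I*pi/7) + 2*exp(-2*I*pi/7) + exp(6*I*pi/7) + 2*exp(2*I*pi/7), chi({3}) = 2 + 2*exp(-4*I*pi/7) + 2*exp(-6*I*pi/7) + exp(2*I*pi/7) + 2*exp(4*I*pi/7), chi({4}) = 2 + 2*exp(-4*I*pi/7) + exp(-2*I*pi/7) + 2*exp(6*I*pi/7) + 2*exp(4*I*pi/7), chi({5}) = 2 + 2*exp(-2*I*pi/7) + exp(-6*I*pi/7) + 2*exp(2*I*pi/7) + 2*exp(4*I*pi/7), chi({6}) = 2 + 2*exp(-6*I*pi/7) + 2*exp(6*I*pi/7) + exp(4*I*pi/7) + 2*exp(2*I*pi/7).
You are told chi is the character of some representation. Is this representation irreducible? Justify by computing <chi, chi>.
Not irreducible (reducible): <chi, chi> = 17 > 1.

Details: <chi, chi> = (1/|G|) sum_C |C| * |chi(C)|^2 = (1/7)[1*|9|^2 + 1*|2 + 2*exp(-2*I*pi/7) + exp(-4*I*pi/7) + 2*exp(-6*I*pi/7) + 2*exp(6*I*pi/7)|^2 + 1*|2 + 2*exp(-4*I*pi/7) + 2*exp(-2*I*pi/7) + exp(6*I*pi/7) + 2*exp(2*I*pi/7)|^2 + 1*|2 + 2*exp(-4*I*pi/7) + 2*exp(-6*I*pi/7) + exp(2*I*pi/7) + 2*exp(4*I*pi/7)|^2 + 1*|2 + 2*exp(-4*I*pi/7) + exp(-2*I*pi/7) + 2*exp(6*I*pi/7) + 2*exp(4*I*pi/7)|^2 + 1*|2 + 2*exp(-2*I*pi/7) + exp(-6*I*pi/7) + 2*exp(2*I*pi/7) + 2*exp(4*I*pi/7)|^2 + 1*|2 + 2*exp(-6*I*pi/7) + 2*exp(6*I*pi/7) + exp(4*I*pi/7) + 2*exp(2*I*pi/7)|^2]
  = (1/7)[(81) + (17 + 12*exp(-2*I*pi/7) + 8*exp(-4*I*pi/7) + 12*exp(-6*I*pi/7) + 12*exp(6*I*pi/7) + 8*exp(4*I*pi/7) + 12*exp(2*I*pi/7)) + (17 + 12*exp(-4*I*pi/7) + 12*exp(-2*I*pi/7) + 8*exp(-6*I*pi/7) + 8*exp(6*I*pi/7) + 12*exp(2*I*pi/7) + 12*exp(4*I*pi/7)) + (17 + 12*exp(-4*I*pi/7) + 8*exp(-2*I*pi/7) + 12*exp(-6*I*pi/7) + 12*exp(6*I*pi/7) + 8*exp(2*I*pi/7) + 12*exp(4*I*pi/7)) + (17 + 12*exp(-4*I*pi/7) + 8*exp(-2*I*pi/7) + 12*exp(-6*I*pi/7) + 12*exp(6*I*pi/7) + 8*exp(2*I*pi/7) + 12*exp(4*I*pi/7)) + (17 + 12*exp(-4*I*pi/7) + 12*exp(-2*I*pi/7) + 8*exp(-6*I*pi/7) + 8*exp(6*I*pi/7) + 12*exp(2*I*pi/7) + 12*exp(4*I*pi/7)) + (17 + 12*exp(-2*I*pi/7) + 8*exp(-4*I*pi/7) + 12*exp(-6*I*pi/7) + 12*exp(6*I*pi/7) + 8*exp(4*I*pi/7) + 12*exp(2*I*pi/7))] = 119/7 = 17.
(Exp terms are combined using exp(i*s)*conj(exp(i*t)) = exp(i*(s-t)), and sums of them are collapsed using the identity that for every m > 1 the m distinct m-th roots of unity sum to 0, e.g. 1 + exp(2*I*pi/3) + exp(-2*I*pi/3) = 0.)
A character is irreducible iff <chi, chi> = 1, so this representation is reducible.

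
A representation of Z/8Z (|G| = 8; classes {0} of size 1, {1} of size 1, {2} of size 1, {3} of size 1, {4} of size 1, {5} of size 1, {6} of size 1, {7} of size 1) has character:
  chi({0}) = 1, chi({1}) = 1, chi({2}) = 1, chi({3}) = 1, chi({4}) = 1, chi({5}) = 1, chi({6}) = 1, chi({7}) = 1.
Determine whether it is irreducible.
Irreducible: <chi, chi> = 1.

Why: <chi, chi> = (1/|G|) sum_C |C| * |chi(C)|^2 = (1/8)[1*|1|^2 + 1*|1|^2 + 1*|1|^2 + 1*|1|^2 + 1*|1|^2 + 1*|1|^2 + 1*|1|^2 + 1*|1|^2]
  = (1/8)[(1) + (1) + (1) + (1) + (1) + (1) + (1) + (1)] = 8/8 = 1.
(Exp terms are combined using exp(i*s)*conj(exp(i*t)) = exp(i*(s-t)), and sums of them are collapsed using the identity that for every m > 1 the m distinct m-th roots of unity sum to 0, e.g. 1 + exp(2*I*pi/3) + exp(-2*I*pi/3) = 0.)
A character is irreducible iff <chi, chi> = 1, so this representation is irreducible.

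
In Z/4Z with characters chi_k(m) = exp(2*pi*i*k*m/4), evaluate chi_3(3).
chi_3(3) = zeta_4^9 = I

Argument: chi_3(3) = zeta_4^(3*3) = zeta_4^9. Since zeta_4^4 = 1, this equals zeta_4^1 = exp(2*pi*i*1/4) = I.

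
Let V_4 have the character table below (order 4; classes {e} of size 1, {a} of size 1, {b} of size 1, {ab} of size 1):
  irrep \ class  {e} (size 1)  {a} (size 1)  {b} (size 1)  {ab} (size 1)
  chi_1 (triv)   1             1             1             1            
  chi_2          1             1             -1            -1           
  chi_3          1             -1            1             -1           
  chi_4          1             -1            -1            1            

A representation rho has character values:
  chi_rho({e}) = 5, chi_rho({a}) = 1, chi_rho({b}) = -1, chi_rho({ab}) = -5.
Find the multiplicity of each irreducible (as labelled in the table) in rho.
Multiplicities: chi_1: 0, chi_2: 3, chi_3: 2, chi_4: 0.

Explanation: Use <chi_rho, chi> = (1/|G|) sum_C |C| * chi_rho(C) * conj(chi(C)) with |G| = 4 for each irreducible chi in the table:
  <chi_rho, chi_1> = (1/4)[1*(5)*conj(1) + 1*(1)*conj(1) + 1*(-1)*conj(1) + 1*(-5)*conj(1)]
      = (1/4)[(5) + (1) + (-1) + (-5)] = 0/4 = 0
  <chi_rho, chi_2> = (1/4)[1*(5)*conj(1) + 1*(1)*conj(1) + 1*(-1)*conj(-1) + 1*(-5)*conj(-1)]
      = (1/4)[(5) + (1) + (1) + (5)] = 12/4 = 3
  <chi_rho, chi_3> = (1/4)[1*(5)*conj(1) + 1*(1)*conj(-1) + 1*(-1)*conj(1) + 1*(-5)*conj(-1)]
      = (1/4)[(5) + (-1) + (-1) + (5)] = 8/4 = 2
  <chi_rho, chi_4> = (1/4)[1*(5)*conj(1) + 1*(1)*conj(-1) + 1*(-1)*conj(-1) + 1*(-5)*conj(1)]
      = (1/4)[(5) + (-1) + (1) + (-5)] = 0/4 = 0
Dimension check: dim(rho) = sum (mult * dim) = 0*1 + 3*1 + 2*1 + 0*1 = 5 = chi_rho(e) = 5.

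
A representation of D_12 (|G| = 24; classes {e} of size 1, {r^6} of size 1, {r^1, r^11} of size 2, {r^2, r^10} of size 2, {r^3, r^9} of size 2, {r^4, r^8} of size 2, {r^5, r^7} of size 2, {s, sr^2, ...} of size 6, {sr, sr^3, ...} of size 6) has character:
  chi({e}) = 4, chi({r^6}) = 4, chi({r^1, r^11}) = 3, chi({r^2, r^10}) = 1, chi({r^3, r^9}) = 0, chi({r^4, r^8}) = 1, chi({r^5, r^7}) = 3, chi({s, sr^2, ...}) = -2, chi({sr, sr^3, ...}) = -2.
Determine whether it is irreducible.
Not irreducible (reducible): <chi, chi> = 5 > 1.

Reasoning: <chi, chi> = (1/|G|) sum_C |C| * |chi(C)|^2 = (1/24)[1*|4|^2 + 1*|4|^2 + 2*|3|^2 + 2*|1|^2 + 2*|0|^2 + 2*|1|^2 + 2*|3|^2 + 6*|-2|^2 + 6*|-2|^2]
  = (1/24)[(16) + (16) + (18) + (2) + (0) + (2) + (18) + (24) + (24)] = 120/24 = 5.
A character is irreducible iff <chi, chi> = 1, so this representation is reducible.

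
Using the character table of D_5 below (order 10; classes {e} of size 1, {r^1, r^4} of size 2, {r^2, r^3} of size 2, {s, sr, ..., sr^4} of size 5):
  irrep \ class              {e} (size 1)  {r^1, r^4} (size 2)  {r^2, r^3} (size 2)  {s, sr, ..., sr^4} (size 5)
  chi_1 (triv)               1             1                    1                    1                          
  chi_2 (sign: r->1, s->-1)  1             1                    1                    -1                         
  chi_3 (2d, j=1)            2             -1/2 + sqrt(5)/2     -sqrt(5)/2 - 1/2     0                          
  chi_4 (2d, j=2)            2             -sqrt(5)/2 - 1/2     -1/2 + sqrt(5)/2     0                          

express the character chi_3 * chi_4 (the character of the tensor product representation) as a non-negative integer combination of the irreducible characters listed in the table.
chi_3 tensor chi_4 = chi_3 + chi_4 (all other irreducibles have multiplicity 0).

Explanation: The character of a tensor product is the pointwise product (chi_3 * chi_4)(C) = chi_3(C) * chi_4(C):
  {e}: (2)*(2), {r^1, r^4}: (-1/2 + sqrt(5)/2)*(-sqrt(5)/2 - 1/2), {r^2, r^3}: (-sqrt(5)/2 - 1/2)*(-1/2 + sqrt(5)/2), {s, sr, ..., sr^4}: (0)*(0)
so (chi_3 * chi_4) takes values
  {e} -> 4, {r^1, r^4} -> -1, {r^2, r^3} -> -1, {s, sr, ..., sr^4} -> 0.
Now take the inner product of this character with each irreducible chi from the table, <chi_3*chi_4, chi> = (1/10) sum_C |C| (chi_3*chi_4)(C) conj(chi(C)):
  <chi_3*chi_4, chi_1> = (1/10)[1*(4)*conj(1) + 2*(-1)*conj(1) + 2*(-1)*conj(1) + 5*(0)*conj(1)]
      = (1/10)[(4) + (-2) + (-2) + (0)] = 0/10 = 0
  <chi_3*chi_4, chi_2> = (1/10)[1*(4)*conj(1) + 2*(-1)*conj(1) + 2*(-1)*conj(1) + 5*(0)*conj(-1)]
      = (1/10)[(4) + (-2) + (-2) + (0)] = 0/10 = 0
  <chi_3*chi_4, chi_3> = (1/10)[1*(4)*conj(2) + 2*(-1)*conj(-1/2 + sqrt(5)/2) + 2*(-1)*conj(-sqrt(5)/2 - 1/2) + 5*(0)*conj(0)]
      = (1/10)[(8) + (1 - sqrt(5)) + (1 + sqrt(5)) + (0)] = 10/10 = 1
  <chi_3*chi_4, chi_4> = (1/10)[1*(4)*conj(2) + 2*(-1)*conj(-sqrt(5)/2 - 1/2) + 2*(-1)*conj(-1/2 + sqrt(5)/2) + 5*(0)*conj(0)]
      = (1/10)[(8) + (1 + sqrt(5)) + (1 - sqrt(5)) + (0)] = 10/10 = 1
Hence the multiplicities are chi_3: 1, chi_4: 1. Dimension check: dim(chi_3)*dim(chi_4) = 2*2 = 4 and sum (mult * dim) = 1*2 + 1*2 = 4.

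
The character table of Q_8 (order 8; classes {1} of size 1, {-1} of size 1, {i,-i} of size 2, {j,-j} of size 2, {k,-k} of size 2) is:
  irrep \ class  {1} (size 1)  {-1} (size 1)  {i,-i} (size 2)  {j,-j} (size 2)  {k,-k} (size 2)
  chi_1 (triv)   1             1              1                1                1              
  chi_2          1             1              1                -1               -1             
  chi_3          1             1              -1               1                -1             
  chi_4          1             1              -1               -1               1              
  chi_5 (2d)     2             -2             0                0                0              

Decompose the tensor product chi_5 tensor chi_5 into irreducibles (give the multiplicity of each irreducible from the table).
chi_5 tensor chi_5 = chi_1 + chi_2 + chi_3 + chi_4 (all other irreducibles have multiplicity 0).

Proof sketch: The character of a tensor product is the pointwise product (chi_5 * chi_5)(C) = chi_5(C) * chi_5(C):
  {1}: (2)*(2), {-1}: (-2)*(-2), {i,-i}: (0)*(0), {j,-j}: (0)*(0), {k,-k}: (0)*(0)
so (chi_5 * chi_5) takes values
  {1} -> 4, {-1} -> 4, {i,-i} -> 0, {j,-j} -> 0, {k,-k} -> 0.
Now take the inner product of this character with each irreducible chi from the table, <chi_5*chi_5, chi> = (1/8) sum_C |C| (chi_5*chi_5)(C) conj(chi(C)):
  <chi_5*chi_5, chi_1> = (1/8)[1*(4)*conj(1) + 1*(4)*conj(1) + 2*(0)*conj(1) + 2*(0)*conj(1) + 2*(0)*conj(1)]
      = (1/8)[(4) + (4) + (0) + (0) + (0)] = 8/8 = 1
  <chi_5*chi_5, chi_2> = (1/8)[1*(4)*conj(1) + 1*(4)*conj(1) + 2*(0)*conj(1) + 2*(0)*conj(-1) + 2*(0)*conj(-1)]
      = (1/8)[(4) + (4) + (0) + (0) + (0)] = 8/8 = 1
  <chi_5*chi_5, chi_3> = (1/8)[1*(4)*conj(1) + 1*(4)*conj(1) + 2*(0)*conj(-1) + 2*(0)*conj(1) + 2*(0)*conj(-1)]
      = (1/8)[(4) + (4) + (0) + (0) + (0)] = 8/8 = 1
  <chi_5*chi_5, chi_4> = (1/8)[1*(4)*conj(1) + 1*(4)*conj(1) + 2*(0)*conj(-1) + 2*(0)*conj(-1) + 2*(0)*conj(1)]
      = (1/8)[(4) + (4) + (0) + (0) + (0)] = 8/8 = 1
  <chi_5*chi_5, chi_5> = (1/8)[1*(4)*conj(2) + 1*(4)*conj(-2) + 2*(0)*conj(0) + 2*(0)*conj(0) + 2*(0)*conj(0)]
      = (1/8)[(8) + (-8) + (0) + (0) + (0)] = 0/8 = 0
Hence the multiplicities are chi_1: 1, chi_2: 1, chi_3: 1, chi_4: 1. Dimension check: dim(chi_5)*dim(chi_5) = 2*2 = 4 and sum (mult * dim) = 1*1 + 1*1 + 1*1 + 1*1 = 4.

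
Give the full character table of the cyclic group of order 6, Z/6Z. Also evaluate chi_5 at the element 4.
Character table of Z/6Z (irreps indexed chi_0,...,chi_5 with chi_k(m) = zeta_6^(k*m), zeta_6 = exp(2*pi*i/6)):
  irrep \ class  {0} (size 1)  {1} (size 1)    {2} (size 1)    {3} (size 1)  {4} (size 1)    {5} (size 1)  
  chi_0          1             1               1               1             1               1             
  chi_1          1             exp(I*pi/3)     exp(2*I*pi/3)   -1            exp(-2*I*pi/3)  exp(-I*pi/3)  
  chi_2          1             exp(2*I*pi/3)   exp(-2*I*pi/3)  1             exp(2*I*pi/3)   exp(-2*I*pi/3)
  chi_3          1             -1              1               -1            1               -1            
  chi_4          1             exp(-2*I*pi/3)  exp(2*I*pi/3)   1             exp(-2*I*pi/3)  exp(2*I*pi/3) 
  chi_5          1             exp(-I*pi/3)    exp(-2*I*pi/3)  -1            exp(2*I*pi/3)   exp(I*pi/3)   

Spot check: chi_5(4) = zeta_6^(5*4) = zeta_6^20 = exp(2*I*pi/3).

Argument: Z/6Z is abelian, so all 6 irreducible complex representations are 1-dimensional. They are given by chi_k(m) = zeta_6^(k*m) for k = 0,...,5. Row orthogonality: sum_m chi_k(m) conj(chi_l(m)) = 6 * [k = l].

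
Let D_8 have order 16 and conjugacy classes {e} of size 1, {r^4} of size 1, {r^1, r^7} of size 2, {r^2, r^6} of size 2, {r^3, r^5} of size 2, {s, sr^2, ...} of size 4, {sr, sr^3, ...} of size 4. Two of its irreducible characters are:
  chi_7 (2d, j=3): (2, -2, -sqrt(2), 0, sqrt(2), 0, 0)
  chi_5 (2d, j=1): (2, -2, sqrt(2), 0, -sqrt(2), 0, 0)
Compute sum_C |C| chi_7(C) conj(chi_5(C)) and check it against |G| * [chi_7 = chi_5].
Sum = 0; so <chi_7, chi_5> = 0 (distinct irreducibles are orthogonal).

Explanation: Compute term by term over conjugacy classes (|C| * chi_7(C) * conj(chi_5(C))):
  1*(2)*conj(2) + 1*(-2)*conj(-2) + 2*(-sqrt(2))*conj(sqrt(2)) + 2*(0)*conj(0) + 2*(sqrt(2))*conj(-sqrt(2)) + 4*(0)*conj(0) + 4*(0)*conj(0)
  = (4) + (4) + (-4) + (0) + (-4) + (0) + (0)
  = 0.
Dividing by |G| = 16 gives 0/16 = 0, matching the row-orthogonality relation <chi_7, chi_5> = [chi_7 = chi_5].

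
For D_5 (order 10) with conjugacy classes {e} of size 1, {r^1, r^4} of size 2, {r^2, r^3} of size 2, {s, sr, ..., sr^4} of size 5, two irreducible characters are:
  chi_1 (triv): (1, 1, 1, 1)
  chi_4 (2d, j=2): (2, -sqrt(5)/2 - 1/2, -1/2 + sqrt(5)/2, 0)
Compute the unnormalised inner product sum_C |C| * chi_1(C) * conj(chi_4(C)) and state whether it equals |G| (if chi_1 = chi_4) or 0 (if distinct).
Sum = 0; so <chi_1, chi_4> = 0 (distinct irreducibles are orthogonal).

Proof sketch: Compute term by term over conjugacy classes (|C| * chi_1(C) * conj(chi_4(C))):
  1*(1)*conj(2) + 2*(1)*conj(-sqrt(5)/2 - 1/2) + 2*(1)*conj(-1/2 + sqrt(5)/2) + 5*(1)*conj(0)
  = (2) + (-sqrt(5) - 1) + (-1 + sqrt(5)) + (0)
  = 0.
Dividing by |G| = 10 gives 0/10 = 0, matching the row-orthogonality relation <chi_1, chi_4> = [chi_1 = chi_4].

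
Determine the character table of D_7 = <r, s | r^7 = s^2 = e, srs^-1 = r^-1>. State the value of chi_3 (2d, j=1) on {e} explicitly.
Conjugacy classes: {e} of size 1, {r^1, r^6} of size 2, {r^2, r^5} of size 2, {r^3, r^4} of size 2, {s, sr, ..., sr^6} of size 7.
Character table:
  irrep \ class              {e} (size 1)  {r^1, r^6} (size 2)  {r^2, r^5} (size 2)  {r^3, r^4} (size 2)  {s, sr, ..., sr^6} (size 7)
  chi_1 (triv)               1             1                    1                    1                    1                          
  chi_2 (sign: r->1, s->-1)  1             1                    1                    1                    -1                         
  chi_3 (2d, j=1)            2             2*cos(2*pi/7)        -2*cos(3*pi/7)       -2*cos(pi/7)         0                          
  chi_4 (2d, j=2)            2             -2*cos(3*pi/7)       -2*cos(pi/7)         2*cos(2*pi/7)        0                          
  chi_5 (2d, j=3)            2             -2*cos(pi/7)         2*cos(2*pi/7)        -2*cos(3*pi/7)       0                          

Spot check: chi_3 (2d, j=1) on {e} = 2.

Argument: D_7 has order 2*7 = 14 with 5 conjugacy classes, hence 5 irreducibles. Sum of squared dims 1 + 1 + 4 + 4 + 4 = 14 = |G|. Linear characters come from the abelianisation; the 2-dimensional irreps have character r^k -> 2*cos(2*pi*j*k/7), reflections -> 0.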